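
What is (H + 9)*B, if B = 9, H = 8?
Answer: 153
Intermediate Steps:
(H + 9)*B = (8 + 9)*9 = 17*9 = 153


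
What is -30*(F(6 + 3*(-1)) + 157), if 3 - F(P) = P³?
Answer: -3990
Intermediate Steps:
F(P) = 3 - P³
-30*(F(6 + 3*(-1)) + 157) = -30*((3 - (6 + 3*(-1))³) + 157) = -30*((3 - (6 - 3)³) + 157) = -30*((3 - 1*3³) + 157) = -30*((3 - 1*27) + 157) = -30*((3 - 27) + 157) = -30*(-24 + 157) = -30*133 = -3990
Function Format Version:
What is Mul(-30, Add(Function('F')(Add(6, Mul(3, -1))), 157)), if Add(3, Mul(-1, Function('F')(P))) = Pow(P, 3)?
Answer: -3990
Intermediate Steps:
Function('F')(P) = Add(3, Mul(-1, Pow(P, 3)))
Mul(-30, Add(Function('F')(Add(6, Mul(3, -1))), 157)) = Mul(-30, Add(Add(3, Mul(-1, Pow(Add(6, Mul(3, -1)), 3))), 157)) = Mul(-30, Add(Add(3, Mul(-1, Pow(Add(6, -3), 3))), 157)) = Mul(-30, Add(Add(3, Mul(-1, Pow(3, 3))), 157)) = Mul(-30, Add(Add(3, Mul(-1, 27)), 157)) = Mul(-30, Add(Add(3, -27), 157)) = Mul(-30, Add(-24, 157)) = Mul(-30, 133) = -3990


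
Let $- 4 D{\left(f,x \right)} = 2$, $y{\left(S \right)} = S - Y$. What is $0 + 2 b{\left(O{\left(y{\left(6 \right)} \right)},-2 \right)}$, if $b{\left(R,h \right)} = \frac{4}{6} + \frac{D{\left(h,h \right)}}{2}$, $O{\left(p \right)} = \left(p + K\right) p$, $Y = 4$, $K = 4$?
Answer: $\frac{5}{6} \approx 0.83333$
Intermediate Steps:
$y{\left(S \right)} = -4 + S$ ($y{\left(S \right)} = S - 4 = -4 + S$)
$D{\left(f,x \right)} = - \frac{1}{2}$ ($D{\left(f,x \right)} = \left(- \frac{1}{4}\right) 2 = - \frac{1}{2}$)
$O{\left(p \right)} = p \left(4 + p\right)$ ($O{\left(p \right)} = \left(p + 4\right) p = \left(4 + p\right) p = p \left(4 + p\right)$)
$b{\left(R,h \right)} = \frac{5}{12}$ ($b{\left(R,h \right)} = \frac{4}{6} - \frac{1}{2 \cdot 2} = 4 \cdot \frac{1}{6} - \frac{1}{4} = \frac{2}{3} - \frac{1}{4} = \frac{5}{12}$)
$0 + 2 b{\left(O{\left(y{\left(6 \right)} \right)},-2 \right)} = 0 + 2 \cdot \frac{5}{12} = 0 + \frac{5}{6} = \frac{5}{6}$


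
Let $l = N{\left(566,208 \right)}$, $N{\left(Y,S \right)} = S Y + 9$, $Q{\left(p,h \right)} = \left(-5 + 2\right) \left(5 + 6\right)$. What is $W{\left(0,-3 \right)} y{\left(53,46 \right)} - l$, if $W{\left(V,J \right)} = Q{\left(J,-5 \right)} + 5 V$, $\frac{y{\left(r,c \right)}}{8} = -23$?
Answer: $-111665$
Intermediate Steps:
$y{\left(r,c \right)} = -184$ ($y{\left(r,c \right)} = 8 \left(-23\right) = -184$)
$Q{\left(p,h \right)} = -33$ ($Q{\left(p,h \right)} = \left(-3\right) 11 = -33$)
$N{\left(Y,S \right)} = 9 + S Y$
$l = 117737$ ($l = 9 + 208 \cdot 566 = 9 + 117728 = 117737$)
$W{\left(V,J \right)} = -33 + 5 V$
$W{\left(0,-3 \right)} y{\left(53,46 \right)} - l = \left(-33 + 5 \cdot 0\right) \left(-184\right) - 117737 = \left(-33 + 0\right) \left(-184\right) - 117737 = \left(-33\right) \left(-184\right) - 117737 = 6072 - 117737 = -111665$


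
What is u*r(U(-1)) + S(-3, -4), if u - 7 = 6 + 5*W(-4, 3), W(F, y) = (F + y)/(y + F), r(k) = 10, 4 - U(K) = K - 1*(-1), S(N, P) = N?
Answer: 177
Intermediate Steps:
U(K) = 3 - K (U(K) = 4 - (K - 1*(-1)) = 4 - (K + 1) = 4 - (1 + K) = 4 + (-1 - K) = 3 - K)
W(F, y) = 1 (W(F, y) = (F + y)/(F + y) = 1)
u = 18 (u = 7 + (6 + 5*1) = 7 + (6 + 5) = 7 + 11 = 18)
u*r(U(-1)) + S(-3, -4) = 18*10 - 3 = 180 - 3 = 177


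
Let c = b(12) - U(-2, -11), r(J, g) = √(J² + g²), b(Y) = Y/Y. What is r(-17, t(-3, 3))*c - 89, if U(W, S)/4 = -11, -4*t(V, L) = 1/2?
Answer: -89 + 45*√18497/8 ≈ 676.02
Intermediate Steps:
b(Y) = 1
t(V, L) = -⅛ (t(V, L) = -¼/2 = -¼*½ = -⅛)
U(W, S) = -44 (U(W, S) = 4*(-11) = -44)
c = 45 (c = 1 - 1*(-44) = 1 + 44 = 45)
r(-17, t(-3, 3))*c - 89 = √((-17)² + (-⅛)²)*45 - 89 = √(289 + 1/64)*45 - 89 = √(18497/64)*45 - 89 = (√18497/8)*45 - 89 = 45*√18497/8 - 89 = -89 + 45*√18497/8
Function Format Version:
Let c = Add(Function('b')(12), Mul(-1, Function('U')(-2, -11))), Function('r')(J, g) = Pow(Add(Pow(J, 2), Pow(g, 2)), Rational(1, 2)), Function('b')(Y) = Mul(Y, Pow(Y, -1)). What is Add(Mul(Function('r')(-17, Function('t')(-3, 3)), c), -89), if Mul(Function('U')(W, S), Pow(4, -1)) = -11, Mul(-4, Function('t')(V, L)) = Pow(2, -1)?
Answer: Add(-89, Mul(Rational(45, 8), Pow(18497, Rational(1, 2)))) ≈ 676.02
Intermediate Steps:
Function('b')(Y) = 1
Function('t')(V, L) = Rational(-1, 8) (Function('t')(V, L) = Mul(Rational(-1, 4), Pow(2, -1)) = Mul(Rational(-1, 4), Rational(1, 2)) = Rational(-1, 8))
Function('U')(W, S) = -44 (Function('U')(W, S) = Mul(4, -11) = -44)
c = 45 (c = Add(1, Mul(-1, -44)) = Add(1, 44) = 45)
Add(Mul(Function('r')(-17, Function('t')(-3, 3)), c), -89) = Add(Mul(Pow(Add(Pow(-17, 2), Pow(Rational(-1, 8), 2)), Rational(1, 2)), 45), -89) = Add(Mul(Pow(Add(289, Rational(1, 64)), Rational(1, 2)), 45), -89) = Add(Mul(Pow(Rational(18497, 64), Rational(1, 2)), 45), -89) = Add(Mul(Mul(Rational(1, 8), Pow(18497, Rational(1, 2))), 45), -89) = Add(Mul(Rational(45, 8), Pow(18497, Rational(1, 2))), -89) = Add(-89, Mul(Rational(45, 8), Pow(18497, Rational(1, 2))))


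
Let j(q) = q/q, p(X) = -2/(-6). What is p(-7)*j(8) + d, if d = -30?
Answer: -89/3 ≈ -29.667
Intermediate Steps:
p(X) = ⅓ (p(X) = -2*(-⅙) = ⅓)
j(q) = 1
p(-7)*j(8) + d = (⅓)*1 - 30 = ⅓ - 30 = -89/3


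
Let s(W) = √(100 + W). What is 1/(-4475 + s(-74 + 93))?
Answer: -4475/20025506 - √119/20025506 ≈ -0.00022401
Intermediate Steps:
1/(-4475 + s(-74 + 93)) = 1/(-4475 + √(100 + (-74 + 93))) = 1/(-4475 + √(100 + 19)) = 1/(-4475 + √119)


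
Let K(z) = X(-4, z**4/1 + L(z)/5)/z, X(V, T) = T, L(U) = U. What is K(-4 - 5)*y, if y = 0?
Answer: 0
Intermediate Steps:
K(z) = (z**4 + z/5)/z (K(z) = (z**4/1 + z/5)/z = (z**4*1 + z*(1/5))/z = (z**4 + z/5)/z)
K(-4 - 5)*y = (1/5 + (-4 - 5)**3)*0 = (1/5 + (-9)**3)*0 = (1/5 - 729)*0 = -3644/5*0 = 0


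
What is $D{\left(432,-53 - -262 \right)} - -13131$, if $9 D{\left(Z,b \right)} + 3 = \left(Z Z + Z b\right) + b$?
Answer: $\frac{395297}{9} \approx 43922.0$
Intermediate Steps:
$D{\left(Z,b \right)} = - \frac{1}{3} + \frac{b}{9} + \frac{Z^{2}}{9} + \frac{Z b}{9}$ ($D{\left(Z,b \right)} = - \frac{1}{3} + \frac{\left(Z Z + Z b\right) + b}{9} = - \frac{1}{3} + \frac{\left(Z^{2} + Z b\right) + b}{9} = - \frac{1}{3} + \frac{b + Z^{2} + Z b}{9} = - \frac{1}{3} + \left(\frac{b}{9} + \frac{Z^{2}}{9} + \frac{Z b}{9}\right) = - \frac{1}{3} + \frac{b}{9} + \frac{Z^{2}}{9} + \frac{Z b}{9}$)
$D{\left(432,-53 - -262 \right)} - -13131 = \left(- \frac{1}{3} + \frac{-53 - -262}{9} + \frac{432^{2}}{9} + \frac{1}{9} \cdot 432 \left(-53 - -262\right)\right) - -13131 = \left(- \frac{1}{3} + \frac{-53 + 262}{9} + \frac{1}{9} \cdot 186624 + \frac{1}{9} \cdot 432 \left(-53 + 262\right)\right) + 13131 = \left(- \frac{1}{3} + \frac{1}{9} \cdot 209 + 20736 + \frac{1}{9} \cdot 432 \cdot 209\right) + 13131 = \left(- \frac{1}{3} + \frac{209}{9} + 20736 + 10032\right) + 13131 = \frac{277118}{9} + 13131 = \frac{395297}{9}$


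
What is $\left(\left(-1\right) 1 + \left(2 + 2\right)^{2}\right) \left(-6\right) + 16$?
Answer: $-74$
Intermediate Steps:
$\left(\left(-1\right) 1 + \left(2 + 2\right)^{2}\right) \left(-6\right) + 16 = \left(-1 + 4^{2}\right) \left(-6\right) + 16 = \left(-1 + 16\right) \left(-6\right) + 16 = 15 \left(-6\right) + 16 = -90 + 16 = -74$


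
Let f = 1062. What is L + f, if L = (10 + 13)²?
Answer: 1591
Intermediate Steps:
L = 529 (L = 23² = 529)
L + f = 529 + 1062 = 1591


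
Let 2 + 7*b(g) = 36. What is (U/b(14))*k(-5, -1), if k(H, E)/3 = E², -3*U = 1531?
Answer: -10717/34 ≈ -315.21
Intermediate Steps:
U = -1531/3 (U = -⅓*1531 = -1531/3 ≈ -510.33)
k(H, E) = 3*E²
b(g) = 34/7 (b(g) = -2/7 + (⅐)*36 = -2/7 + 36/7 = 34/7)
(U/b(14))*k(-5, -1) = (-1531/(3*34/7))*(3*(-1)²) = (-1531/3*7/34)*(3*1) = -10717/102*3 = -10717/34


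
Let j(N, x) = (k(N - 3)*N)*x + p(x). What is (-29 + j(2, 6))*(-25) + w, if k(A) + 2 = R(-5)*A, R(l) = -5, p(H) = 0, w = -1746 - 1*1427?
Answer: -3348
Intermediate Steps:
w = -3173 (w = -1746 - 1427 = -3173)
k(A) = -2 - 5*A
j(N, x) = N*x*(13 - 5*N) (j(N, x) = ((-2 - 5*(N - 3))*N)*x + 0 = ((-2 - 5*(-3 + N))*N)*x + 0 = ((-2 + (15 - 5*N))*N)*x + 0 = ((13 - 5*N)*N)*x + 0 = (N*(13 - 5*N))*x + 0 = N*x*(13 - 5*N) + 0 = N*x*(13 - 5*N))
(-29 + j(2, 6))*(-25) + w = (-29 + 2*6*(13 - 5*2))*(-25) - 3173 = (-29 + 2*6*(13 - 10))*(-25) - 3173 = (-29 + 2*6*3)*(-25) - 3173 = (-29 + 36)*(-25) - 3173 = 7*(-25) - 3173 = -175 - 3173 = -3348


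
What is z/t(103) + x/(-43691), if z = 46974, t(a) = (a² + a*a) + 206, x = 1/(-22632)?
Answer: 725759098483/331005724842 ≈ 2.1926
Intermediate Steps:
x = -1/22632 ≈ -4.4185e-5
t(a) = 206 + 2*a² (t(a) = (a² + a²) + 206 = 2*a² + 206 = 206 + 2*a²)
z/t(103) + x/(-43691) = 46974/(206 + 2*103²) - 1/22632/(-43691) = 46974/(206 + 2*10609) - 1/22632*(-1/43691) = 46974/(206 + 21218) + 1/988814712 = 46974/21424 + 1/988814712 = 46974*(1/21424) + 1/988814712 = 23487/10712 + 1/988814712 = 725759098483/331005724842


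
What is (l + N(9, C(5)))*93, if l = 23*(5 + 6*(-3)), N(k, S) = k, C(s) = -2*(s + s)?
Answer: -26970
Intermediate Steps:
C(s) = -4*s
l = -299 (l = 23*(5 - 18) = 23*(-13) = -299)
(l + N(9, C(5)))*93 = (-299 + 9)*93 = -290*93 = -26970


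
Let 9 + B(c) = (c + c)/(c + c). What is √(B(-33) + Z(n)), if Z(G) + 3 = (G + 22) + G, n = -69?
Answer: I*√127 ≈ 11.269*I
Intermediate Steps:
B(c) = -8 (B(c) = -9 + (c + c)/(c + c) = -9 + (2*c)/((2*c)) = -9 + (2*c)*(1/(2*c)) = -9 + 1 = -8)
Z(G) = 19 + 2*G (Z(G) = -3 + ((G + 22) + G) = -3 + ((22 + G) + G) = -3 + (22 + 2*G) = 19 + 2*G)
√(B(-33) + Z(n)) = √(-8 + (19 + 2*(-69))) = √(-8 + (19 - 138)) = √(-8 - 119) = √(-127) = I*√127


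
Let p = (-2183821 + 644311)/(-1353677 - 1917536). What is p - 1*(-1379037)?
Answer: 4511125301391/3271213 ≈ 1.3790e+6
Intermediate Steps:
p = 1539510/3271213 (p = -1539510/(-3271213) = -1539510*(-1/3271213) = 1539510/3271213 ≈ 0.47062)
p - 1*(-1379037) = 1539510/3271213 - 1*(-1379037) = 1539510/3271213 + 1379037 = 4511125301391/3271213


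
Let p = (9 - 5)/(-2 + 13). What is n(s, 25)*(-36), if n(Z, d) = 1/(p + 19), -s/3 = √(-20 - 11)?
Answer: -132/71 ≈ -1.8592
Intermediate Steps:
s = -3*I*√31 (s = -3*√(-20 - 11) = -3*I*√31 ≈ -16.703*I)
p = 4/11 ≈ 0.36364
n(Z, d) = 11/213 (n(Z, d) = 1/(4/11 + 19) = 1/(213/11) = 11/213)
n(s, 25)*(-36) = (11/213)*(-36) = -132/71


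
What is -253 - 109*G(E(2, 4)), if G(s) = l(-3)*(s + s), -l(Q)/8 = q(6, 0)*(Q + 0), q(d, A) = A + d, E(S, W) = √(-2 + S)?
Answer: -253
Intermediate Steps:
l(Q) = -48*Q (l(Q) = -8*(0 + 6)*(Q + 0) = -48*Q)
G(s) = 288*s (G(s) = (-48*(-3))*(s + s) = 144*(2*s) = 288*s)
-253 - 109*G(E(2, 4)) = -253 - 31392*√(-2 + 2) = -253 - 31392*√0 = -253 - 31392*0 = -253 - 109*0 = -253 + 0 = -253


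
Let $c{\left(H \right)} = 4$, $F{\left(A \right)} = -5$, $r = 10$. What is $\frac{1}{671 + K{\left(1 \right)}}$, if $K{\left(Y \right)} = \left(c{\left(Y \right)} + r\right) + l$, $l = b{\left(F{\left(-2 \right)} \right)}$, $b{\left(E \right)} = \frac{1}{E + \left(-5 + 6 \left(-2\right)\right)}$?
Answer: $\frac{22}{15069} \approx 0.00146$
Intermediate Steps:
$b{\left(E \right)} = \frac{1}{-17 + E}$ ($b{\left(E \right)} = \frac{1}{E - 17} = \frac{1}{-17 + E}$)
$l = - \frac{1}{22}$ ($l = \frac{1}{-17 - 5} = \frac{1}{-22} = - \frac{1}{22} \approx -0.045455$)
$K{\left(Y \right)} = \frac{307}{22}$ ($K{\left(Y \right)} = \left(4 + 10\right) - \frac{1}{22} = 14 - \frac{1}{22} = \frac{307}{22}$)
$\frac{1}{671 + K{\left(1 \right)}} = \frac{1}{671 + \frac{307}{22}} = \frac{1}{\frac{15069}{22}} = \frac{22}{15069}$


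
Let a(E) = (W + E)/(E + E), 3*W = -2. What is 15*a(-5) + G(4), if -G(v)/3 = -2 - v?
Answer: 53/2 ≈ 26.500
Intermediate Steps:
W = -⅔ (W = (⅓)*(-2) = -⅔ ≈ -0.66667)
G(v) = 6 + 3*v (G(v) = -3*(-2 - v) = 6 + 3*v)
a(E) = (-⅔ + E)/(2*E) (a(E) = (-⅔ + E)/(E + E) = (-⅔ + E)/((2*E)) = (-⅔ + E)*(1/(2*E)) = (-⅔ + E)/(2*E))
15*a(-5) + G(4) = 15*((⅙)*(-2 + 3*(-5))/(-5)) + (6 + 3*4) = 15*((⅙)*(-⅕)*(-2 - 15)) + (6 + 12) = 15*((⅙)*(-⅕)*(-17)) + 18 = 15*(17/30) + 18 = 17/2 + 18 = 53/2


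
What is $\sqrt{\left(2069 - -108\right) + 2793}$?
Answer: $\sqrt{4970} \approx 70.498$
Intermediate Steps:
$\sqrt{\left(2069 - -108\right) + 2793} = \sqrt{\left(2069 + 108\right) + 2793} = \sqrt{2177 + 2793} = \sqrt{4970}$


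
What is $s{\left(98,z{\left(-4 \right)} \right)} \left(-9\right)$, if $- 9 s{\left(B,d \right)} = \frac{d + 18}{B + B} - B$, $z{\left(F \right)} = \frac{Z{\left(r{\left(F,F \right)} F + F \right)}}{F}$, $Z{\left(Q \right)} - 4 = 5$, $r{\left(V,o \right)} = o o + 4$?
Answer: $- \frac{10967}{112} \approx -97.92$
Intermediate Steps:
$r{\left(V,o \right)} = 4 + o^{2}$ ($r{\left(V,o \right)} = o^{2} + 4 = 4 + o^{2}$)
$Z{\left(Q \right)} = 9$ ($Z{\left(Q \right)} = 4 + 5 = 9$)
$z{\left(F \right)} = \frac{9}{F}$
$s{\left(B,d \right)} = \frac{B}{9} - \frac{18 + d}{18 B}$ ($s{\left(B,d \right)} = - \frac{\frac{d + 18}{B + B} - B}{9} = - \frac{\frac{18 + d}{2 B} - B}{9} = - \frac{- B + \frac{18 + d}{2 B}}{9} = \frac{B}{9} - \frac{18 + d}{18 B}$)
$s{\left(98,z{\left(-4 \right)} \right)} \left(-9\right) = \frac{-18 - \frac{9}{-4} + 2 \cdot 98^{2}}{18 \cdot 98} \left(-9\right) = \frac{1}{18} \cdot \frac{1}{98} \left(-18 - 9 \left(- \frac{1}{4}\right) + 2 \cdot 9604\right) \left(-9\right) = \frac{1}{18} \cdot \frac{1}{98} \left(-18 - - \frac{9}{4} + 19208\right) \left(-9\right) = \frac{1}{18} \cdot \frac{1}{98} \left(-18 + \frac{9}{4} + 19208\right) \left(-9\right) = \frac{1}{18} \cdot \frac{1}{98} \cdot \frac{76769}{4} \left(-9\right) = \frac{10967}{1008} \left(-9\right) = - \frac{10967}{112}$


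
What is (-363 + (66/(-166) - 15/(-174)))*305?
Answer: -533439205/4814 ≈ -1.1081e+5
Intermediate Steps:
(-363 + (66/(-166) - 15/(-174)))*305 = (-363 + (66*(-1/166) - 15*(-1/174)))*305 = (-363 + (-33/83 + 5/58))*305 = (-363 - 1499/4814)*305 = -1748981/4814*305 = -533439205/4814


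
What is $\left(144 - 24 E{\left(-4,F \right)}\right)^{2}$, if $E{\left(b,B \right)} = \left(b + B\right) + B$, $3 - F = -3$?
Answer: $2304$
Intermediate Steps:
$F = 6$ ($F = 3 - -3 = 3 + 3 = 6$)
$E{\left(b,B \right)} = b + 2 B$ ($E{\left(b,B \right)} = \left(B + b\right) + B = b + 2 B$)
$\left(144 - 24 E{\left(-4,F \right)}\right)^{2} = \left(144 - 24 \left(-4 + 2 \cdot 6\right)\right)^{2} = \left(144 - 24 \left(-4 + 12\right)\right)^{2} = \left(144 - 192\right)^{2} = \left(-48\right)^{2} = 2304$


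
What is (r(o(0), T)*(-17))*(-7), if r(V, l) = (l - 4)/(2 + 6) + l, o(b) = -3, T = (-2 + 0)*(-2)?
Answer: 476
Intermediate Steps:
T = 4 (T = -2*(-2) = 4)
r(V, l) = -½ + 9*l/8 (r(V, l) = (-4 + l)/8 + l = (-4 + l)*(⅛) + l = (-½ + l/8) + l = -½ + 9*l/8)
(r(o(0), T)*(-17))*(-7) = ((-½ + (9/8)*4)*(-17))*(-7) = ((-½ + 9/2)*(-17))*(-7) = (4*(-17))*(-7) = -68*(-7) = 476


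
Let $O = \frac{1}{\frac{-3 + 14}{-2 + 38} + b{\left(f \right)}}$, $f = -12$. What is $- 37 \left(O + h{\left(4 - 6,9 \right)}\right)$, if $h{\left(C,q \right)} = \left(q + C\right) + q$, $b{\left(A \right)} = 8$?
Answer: $- \frac{178340}{299} \approx -596.46$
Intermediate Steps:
$h{\left(C,q \right)} = C + 2 q$ ($h{\left(C,q \right)} = \left(C + q\right) + q = C + 2 q$)
$O = \frac{36}{299}$ ($O = \frac{1}{\frac{-3 + 14}{-2 + 38} + 8} = \frac{1}{\frac{11}{36} + 8} = \frac{1}{\frac{299}{36}} = \frac{36}{299} \approx 0.1204$)
$- 37 \left(O + h{\left(4 - 6,9 \right)}\right) = - 37 \left(\frac{36}{299} + \left(\left(4 - 6\right) + 2 \cdot 9\right)\right) = - 37 \left(\frac{36}{299} + \left(\left(4 - 6\right) + 18\right)\right) = - 37 \left(\frac{36}{299} + \left(-2 + 18\right)\right) = - 37 \left(\frac{36}{299} + 16\right) = \left(-37\right) \frac{4820}{299} = - \frac{178340}{299}$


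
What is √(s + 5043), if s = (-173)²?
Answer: 2*√8743 ≈ 187.01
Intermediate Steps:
s = 29929
√(s + 5043) = √(29929 + 5043) = √34972 = 2*√8743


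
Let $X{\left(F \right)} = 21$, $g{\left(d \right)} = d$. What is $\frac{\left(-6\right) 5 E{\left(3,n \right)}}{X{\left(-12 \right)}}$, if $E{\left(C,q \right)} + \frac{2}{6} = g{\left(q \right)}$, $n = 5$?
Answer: $- \frac{20}{3} \approx -6.6667$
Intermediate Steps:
$E{\left(C,q \right)} = - \frac{1}{3} + q$
$\frac{\left(-6\right) 5 E{\left(3,n \right)}}{X{\left(-12 \right)}} = \frac{\left(-6\right) 5 \left(- \frac{1}{3} + 5\right)}{21} = \left(-30\right) \frac{14}{3} \cdot \frac{1}{21} = \left(-140\right) \frac{1}{21} = - \frac{20}{3}$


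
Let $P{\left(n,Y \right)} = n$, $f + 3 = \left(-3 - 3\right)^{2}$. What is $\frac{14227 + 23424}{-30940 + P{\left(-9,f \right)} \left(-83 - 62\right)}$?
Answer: $- \frac{37651}{29635} \approx -1.2705$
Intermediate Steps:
$f = 33$ ($f = -3 + \left(-3 - 3\right)^{2} = -3 + \left(-6\right)^{2} = -3 + 36 = 33$)
$\frac{14227 + 23424}{-30940 + P{\left(-9,f \right)} \left(-83 - 62\right)} = \frac{14227 + 23424}{-30940 - 9 \left(-83 - 62\right)} = \frac{37651}{-30940 - -1305} = \frac{37651}{-30940 + 1305} = \frac{37651}{-29635} = 37651 \left(- \frac{1}{29635}\right) = - \frac{37651}{29635}$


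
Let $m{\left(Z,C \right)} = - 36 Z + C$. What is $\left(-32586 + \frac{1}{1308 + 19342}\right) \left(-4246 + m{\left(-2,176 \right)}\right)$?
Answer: $\frac{1345128897101}{10325} \approx 1.3028 \cdot 10^{8}$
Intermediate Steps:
$m{\left(Z,C \right)} = C - 36 Z$
$\left(-32586 + \frac{1}{1308 + 19342}\right) \left(-4246 + m{\left(-2,176 \right)}\right) = \left(-32586 + \frac{1}{1308 + 19342}\right) \left(-4246 + \left(176 - -72\right)\right) = \left(-32586 + \frac{1}{20650}\right) \left(-4246 + \left(176 + 72\right)\right) = \left(-32586 + \frac{1}{20650}\right) \left(-4246 + 248\right) = \left(- \frac{672900899}{20650}\right) \left(-3998\right) = \frac{1345128897101}{10325}$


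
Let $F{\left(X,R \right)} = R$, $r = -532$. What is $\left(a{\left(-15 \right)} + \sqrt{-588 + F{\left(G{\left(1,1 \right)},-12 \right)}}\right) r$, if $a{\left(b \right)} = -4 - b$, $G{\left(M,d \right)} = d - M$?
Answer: $-5852 - 5320 i \sqrt{6} \approx -5852.0 - 13031.0 i$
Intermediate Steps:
$\left(a{\left(-15 \right)} + \sqrt{-588 + F{\left(G{\left(1,1 \right)},-12 \right)}}\right) r = \left(\left(-4 - -15\right) + \sqrt{-588 - 12}\right) \left(-532\right) = \left(\left(-4 + 15\right) + \sqrt{-600}\right) \left(-532\right) = \left(11 + 10 i \sqrt{6}\right) \left(-532\right) = -5852 - 5320 i \sqrt{6}$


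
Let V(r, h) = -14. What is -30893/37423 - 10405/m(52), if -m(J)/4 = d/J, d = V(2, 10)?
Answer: -5062454597/523922 ≈ -9662.6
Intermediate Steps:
d = -14
m(J) = 56/J (m(J) = -(-56)/J = 56/J)
-30893/37423 - 10405/m(52) = -30893/37423 - 10405/(56/52) = -30893*1/37423 - 10405/(56*(1/52)) = -30893/37423 - 10405/14/13 = -30893/37423 - 10405*13/14 = -30893/37423 - 135265/14 = -5062454597/523922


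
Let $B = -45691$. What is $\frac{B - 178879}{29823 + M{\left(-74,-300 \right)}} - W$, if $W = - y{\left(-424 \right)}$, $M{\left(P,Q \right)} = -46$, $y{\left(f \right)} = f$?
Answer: $- \frac{12850018}{29777} \approx -431.54$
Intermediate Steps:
$W = 424$ ($W = \left(-1\right) \left(-424\right) = 424$)
$\frac{B - 178879}{29823 + M{\left(-74,-300 \right)}} - W = \frac{-45691 - 178879}{29823 - 46} - 424 = - \frac{224570}{29777} - 424 = - \frac{12850018}{29777}$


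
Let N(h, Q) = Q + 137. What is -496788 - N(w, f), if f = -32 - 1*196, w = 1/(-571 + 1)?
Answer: -496697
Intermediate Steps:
w = -1/570 (w = 1/(-570) = -1/570 ≈ -0.0017544)
f = -228 (f = -32 - 196 = -228)
N(h, Q) = 137 + Q
-496788 - N(w, f) = -496788 - (137 - 228) = -496788 - 1*(-91) = -496788 + 91 = -496697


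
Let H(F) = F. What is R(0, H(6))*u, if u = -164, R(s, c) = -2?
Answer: 328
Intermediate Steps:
R(0, H(6))*u = -2*(-164) = 328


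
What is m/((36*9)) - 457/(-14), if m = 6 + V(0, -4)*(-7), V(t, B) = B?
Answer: 18568/567 ≈ 32.748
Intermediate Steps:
m = 34 (m = 6 - 4*(-7) = 6 + 28 = 34)
m/((36*9)) - 457/(-14) = 34/((36*9)) - 457/(-14) = 34/324 - 457*(-1/14) = 34*(1/324) + 457/14 = 17/162 + 457/14 = 18568/567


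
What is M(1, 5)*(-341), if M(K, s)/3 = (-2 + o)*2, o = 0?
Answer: 4092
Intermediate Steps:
M(K, s) = -12 (M(K, s) = 3*((-2 + 0)*2) = 3*(-2*2) = 3*(-4) = -12)
M(1, 5)*(-341) = -12*(-341) = 4092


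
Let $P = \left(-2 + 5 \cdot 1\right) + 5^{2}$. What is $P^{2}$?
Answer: $784$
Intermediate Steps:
$P = 28$ ($P = \left(-2 + 5\right) + 25 = 3 + 25 = 28$)
$P^{2} = 28^{2} = 784$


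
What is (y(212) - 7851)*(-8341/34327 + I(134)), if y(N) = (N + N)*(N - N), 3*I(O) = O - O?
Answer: 65485191/34327 ≈ 1907.7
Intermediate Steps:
I(O) = 0 (I(O) = (O - O)/3 = (1/3)*0 = 0)
y(N) = 0 (y(N) = (2*N)*0 = 0)
(y(212) - 7851)*(-8341/34327 + I(134)) = (0 - 7851)*(-8341/34327 + 0) = -7851*(-8341*1/34327 + 0) = -7851*(-8341/34327 + 0) = -7851*(-8341/34327) = 65485191/34327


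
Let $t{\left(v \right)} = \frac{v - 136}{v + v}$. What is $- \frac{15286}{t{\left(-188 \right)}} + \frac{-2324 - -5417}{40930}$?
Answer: $- \frac{58811411587}{3315330} \approx -17739.0$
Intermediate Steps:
$t{\left(v \right)} = \frac{-136 + v}{2 v}$
$- \frac{15286}{t{\left(-188 \right)}} + \frac{-2324 - -5417}{40930} = - \frac{15286}{\frac{1}{2} \frac{1}{-188} \left(-136 - 188\right)} + \frac{-2324 - -5417}{40930} = - \frac{15286}{\frac{1}{2} \left(- \frac{1}{188}\right) \left(-324\right)} + \left(-2324 + 5417\right) \frac{1}{40930} = - \frac{15286}{\frac{81}{94}} + 3093 \cdot \frac{1}{40930} = \left(-15286\right) \frac{94}{81} + \frac{3093}{40930} = - \frac{1436884}{81} + \frac{3093}{40930} = - \frac{58811411587}{3315330}$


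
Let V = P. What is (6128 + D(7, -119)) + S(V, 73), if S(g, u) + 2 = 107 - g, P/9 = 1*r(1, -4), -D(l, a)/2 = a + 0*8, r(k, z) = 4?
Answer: 6435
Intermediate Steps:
D(l, a) = -2*a (D(l, a) = -2*(a + 0*8) = -2*(a + 0) = -2*a)
P = 36 (P = 9*(1*4) = 9*4 = 36)
V = 36
S(g, u) = 105 - g (S(g, u) = -2 + (107 - g) = 105 - g)
(6128 + D(7, -119)) + S(V, 73) = (6128 - 2*(-119)) + (105 - 1*36) = (6128 + 238) + (105 - 36) = 6366 + 69 = 6435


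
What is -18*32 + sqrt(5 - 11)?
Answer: -576 + I*sqrt(6) ≈ -576.0 + 2.4495*I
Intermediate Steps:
-18*32 + sqrt(5 - 11) = -576 + sqrt(-6) = -576 + I*sqrt(6)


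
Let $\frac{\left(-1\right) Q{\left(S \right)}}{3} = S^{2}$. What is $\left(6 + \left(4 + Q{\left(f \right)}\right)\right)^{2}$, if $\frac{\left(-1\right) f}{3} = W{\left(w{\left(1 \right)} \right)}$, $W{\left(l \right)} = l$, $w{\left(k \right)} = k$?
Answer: $289$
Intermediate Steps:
$f = -3$ ($f = \left(-3\right) 1 = -3$)
$Q{\left(S \right)} = - 3 S^{2}$
$\left(6 + \left(4 + Q{\left(f \right)}\right)\right)^{2} = \left(6 + \left(4 - 3 \left(-3\right)^{2}\right)\right)^{2} = \left(6 + \left(4 - 27\right)\right)^{2} = \left(6 - 23\right)^{2} = \left(-17\right)^{2} = 289$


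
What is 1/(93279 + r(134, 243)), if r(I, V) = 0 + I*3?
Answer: 1/93681 ≈ 1.0675e-5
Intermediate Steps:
r(I, V) = 3*I (r(I, V) = 0 + 3*I = 3*I)
1/(93279 + r(134, 243)) = 1/(93279 + 3*134) = 1/(93279 + 402) = 1/93681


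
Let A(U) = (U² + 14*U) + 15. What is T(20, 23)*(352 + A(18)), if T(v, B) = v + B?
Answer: 40549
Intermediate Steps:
A(U) = 15 + U² + 14*U
T(v, B) = B + v
T(20, 23)*(352 + A(18)) = (23 + 20)*(352 + (15 + 18² + 14*18)) = 43*(352 + (15 + 324 + 252)) = 43*(352 + 591) = 43*943 = 40549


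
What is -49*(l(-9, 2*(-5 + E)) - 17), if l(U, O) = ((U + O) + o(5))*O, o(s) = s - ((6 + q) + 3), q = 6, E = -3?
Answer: -26607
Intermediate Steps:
o(s) = -15 + s (o(s) = s - ((6 + 6) + 3) = s - (12 + 3) = s - 1*15 = s - 15 = -15 + s)
l(U, O) = O*(-10 + O + U) (l(U, O) = ((U + O) + (-15 + 5))*O = ((O + U) - 10)*O = (-10 + O + U)*O = O*(-10 + O + U))
-49*(l(-9, 2*(-5 + E)) - 17) = -49*((2*(-5 - 3))*(-10 + 2*(-5 - 3) - 9) - 17) = -49*((2*(-8))*(-10 + 2*(-8) - 9) - 17) = -49*(-16*(-10 - 16 - 9) - 17) = -49*(-16*(-35) - 17) = -49*(560 - 17) = -49*543 = -26607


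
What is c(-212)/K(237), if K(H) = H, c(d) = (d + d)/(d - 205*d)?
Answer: -1/24174 ≈ -4.1367e-5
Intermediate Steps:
c(d) = -1/102 (c(d) = (2*d)/((-204*d)) = (2*d)*(-1/(204*d)) = -1/102)
c(-212)/K(237) = -1/102/237 = -1/102*1/237 = -1/24174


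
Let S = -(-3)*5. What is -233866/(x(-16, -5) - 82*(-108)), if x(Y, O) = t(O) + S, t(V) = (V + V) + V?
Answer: -116933/4428 ≈ -26.408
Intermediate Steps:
S = 15 (S = -3*(-5) = 15)
t(V) = 3*V (t(V) = 2*V + V = 3*V)
x(Y, O) = 15 + 3*O (x(Y, O) = 3*O + 15 = 15 + 3*O)
-233866/(x(-16, -5) - 82*(-108)) = -233866/((15 + 3*(-5)) - 82*(-108)) = -233866/((15 - 15) + 8856) = -233866/(0 + 8856) = -233866/8856 = -233866*1/8856 = -116933/4428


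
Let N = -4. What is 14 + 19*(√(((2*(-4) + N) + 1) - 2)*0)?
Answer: 14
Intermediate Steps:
14 + 19*(√(((2*(-4) + N) + 1) - 2)*0) = 14 + 19*(√(((2*(-4) - 4) + 1) - 2)*0) = 14 + 19*(√(((-8 - 4) + 1) - 2)*0) = 14 + 19*(√((-12 + 1) - 2)*0) = 14 + 19*(√(-11 - 2)*0) = 14 + 19*(√(-13)*0) = 14 + 19*((I*√13)*0) = 14 + 19*0 = 14 + 0 = 14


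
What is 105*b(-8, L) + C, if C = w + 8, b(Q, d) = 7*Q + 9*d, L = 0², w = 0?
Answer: -5872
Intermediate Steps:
L = 0
C = 8 (C = 0 + 8 = 8)
105*b(-8, L) + C = 105*(7*(-8) + 9*0) + 8 = 105*(-56 + 0) + 8 = 105*(-56) + 8 = -5880 + 8 = -5872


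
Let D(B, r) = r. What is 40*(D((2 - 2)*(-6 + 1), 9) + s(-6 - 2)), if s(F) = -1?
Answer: 320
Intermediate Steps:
40*(D((2 - 2)*(-6 + 1), 9) + s(-6 - 2)) = 40*(9 - 1) = 40*8 = 320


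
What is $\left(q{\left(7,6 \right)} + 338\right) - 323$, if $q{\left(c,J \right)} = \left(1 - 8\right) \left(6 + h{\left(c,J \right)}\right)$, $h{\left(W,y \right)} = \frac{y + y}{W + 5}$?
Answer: $-34$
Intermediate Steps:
$h{\left(W,y \right)} = \frac{2 y}{5 + W}$
$q{\left(c,J \right)} = -42 - \frac{14 J}{5 + c}$ ($q{\left(c,J \right)} = \left(1 - 8\right) \left(6 + \frac{2 J}{5 + c}\right) = - 7 \left(6 + \frac{2 J}{5 + c}\right) = -42 - \frac{14 J}{5 + c}$)
$\left(q{\left(7,6 \right)} + 338\right) - 323 = \left(\frac{14 \left(-15 - 6 - 21\right)}{5 + 7} + 338\right) - 323 = \left(\frac{14 \left(-15 - 6 - 21\right)}{12} + 338\right) - 323 = \left(14 \cdot \frac{1}{12} \left(-42\right) + 338\right) - 323 = \left(-49 + 338\right) - 323 = 289 - 323 = -34$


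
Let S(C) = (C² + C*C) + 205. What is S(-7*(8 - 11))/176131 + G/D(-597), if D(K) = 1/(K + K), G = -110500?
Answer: 23238195748087/176131 ≈ 1.3194e+8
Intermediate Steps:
S(C) = 205 + 2*C² (S(C) = (C² + C²) + 205 = 2*C² + 205 = 205 + 2*C²)
D(K) = 1/(2*K)
S(-7*(8 - 11))/176131 + G/D(-597) = (205 + 2*(-7*(8 - 11))²)/176131 - 110500/((½)/(-597)) = (205 + 2*(-7*(-3))²)*(1/176131) - 110500/((½)*(-1/597)) = (205 + 2*21²)*(1/176131) - 110500/(-1/1194) = (205 + 2*441)*(1/176131) - 110500*(-1194) = (205 + 882)*(1/176131) + 131937000 = 1087*(1/176131) + 131937000 = 1087/176131 + 131937000 = 23238195748087/176131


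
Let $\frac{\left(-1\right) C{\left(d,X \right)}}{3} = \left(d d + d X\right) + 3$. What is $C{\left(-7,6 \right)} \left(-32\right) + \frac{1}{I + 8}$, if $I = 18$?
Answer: $\frac{24961}{26} \approx 960.04$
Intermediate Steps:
$C{\left(d,X \right)} = -9 - 3 d^{2} - 3 X d$ ($C{\left(d,X \right)} = - 3 \left(\left(d d + d X\right) + 3\right) = - 3 \left(\left(d^{2} + X d\right) + 3\right) = - 3 \left(3 + d^{2} + X d\right) = -9 - 3 d^{2} - 3 X d$)
$C{\left(-7,6 \right)} \left(-32\right) + \frac{1}{I + 8} = \left(-9 - 3 \left(-7\right)^{2} - 18 \left(-7\right)\right) \left(-32\right) + \frac{1}{18 + 8} = \left(-9 - 147 + 126\right) \left(-32\right) + \frac{1}{26} = \left(-30\right) \left(-32\right) + \frac{1}{26} = 960 + \frac{1}{26} = \frac{24961}{26}$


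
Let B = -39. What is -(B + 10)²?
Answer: -841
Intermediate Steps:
-(B + 10)² = -(-39 + 10)² = -1*(-29)² = -1*841 = -841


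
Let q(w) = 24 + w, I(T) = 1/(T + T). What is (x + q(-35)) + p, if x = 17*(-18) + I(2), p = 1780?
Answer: 5853/4 ≈ 1463.3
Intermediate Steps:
I(T) = 1/(2*T)
x = -1223/4 (x = 17*(-18) + (1/2)/2 = -306 + (1/2)*(1/2) = -306 + 1/4 = -1223/4 ≈ -305.75)
(x + q(-35)) + p = (-1223/4 + (24 - 35)) + 1780 = (-1223/4 - 11) + 1780 = -1267/4 + 1780 = 5853/4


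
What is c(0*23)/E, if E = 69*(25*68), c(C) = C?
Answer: 0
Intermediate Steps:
E = 117300 (E = 69*1700 = 117300)
c(0*23)/E = (0*23)/117300 = 0*(1/117300) = 0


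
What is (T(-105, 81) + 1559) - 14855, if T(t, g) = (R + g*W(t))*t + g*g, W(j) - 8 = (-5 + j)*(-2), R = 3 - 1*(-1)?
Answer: -1946295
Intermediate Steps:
R = 4 (R = 3 + 1 = 4)
W(j) = 18 - 2*j (W(j) = 8 + (-5 + j)*(-2) = 8 + (10 - 2*j) = 18 - 2*j)
T(t, g) = g² + t*(4 + g*(18 - 2*t)) (T(t, g) = (4 + g*(18 - 2*t))*t + g*g = t*(4 + g*(18 - 2*t)) + g² = g² + t*(4 + g*(18 - 2*t)))
(T(-105, 81) + 1559) - 14855 = ((81² + 4*(-105) - 2*81*(-105)*(-9 - 105)) + 1559) - 14855 = ((6561 - 420 - 2*81*(-105)*(-114)) + 1559) - 14855 = ((6561 - 420 - 1939140) + 1559) - 14855 = (-1932999 + 1559) - 14855 = -1931440 - 14855 = -1946295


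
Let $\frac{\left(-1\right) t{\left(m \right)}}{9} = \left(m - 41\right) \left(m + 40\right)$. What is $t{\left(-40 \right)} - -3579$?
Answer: $3579$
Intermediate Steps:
$t{\left(m \right)} = - 9 \left(-41 + m\right) \left(40 + m\right)$ ($t{\left(m \right)} = - 9 \left(m - 41\right) \left(m + 40\right) = - 9 \left(-41 + m\right) \left(40 + m\right)$)
$t{\left(-40 \right)} - -3579 = \left(14760 - 9 \left(-40\right)^{2} + 9 \left(-40\right)\right) - -3579 = \left(14760 - 14400 - 360\right) + 3579 = 0 + 3579 = 3579$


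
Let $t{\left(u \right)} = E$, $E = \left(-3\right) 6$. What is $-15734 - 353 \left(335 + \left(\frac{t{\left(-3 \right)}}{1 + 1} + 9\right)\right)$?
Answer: $-133989$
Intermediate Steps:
$E = -18$
$t{\left(u \right)} = -18$
$-15734 - 353 \left(335 + \left(\frac{t{\left(-3 \right)}}{1 + 1} + 9\right)\right) = -15734 - 353 \left(335 + \left(\frac{1}{1 + 1} \left(-18\right) + 9\right)\right) = -15734 - 353 \left(335 + \left(\frac{1}{2} \left(-18\right) + 9\right)\right) = -15734 - 353 \left(335 + \left(-9 + 9\right)\right) = -15734 - 353 \left(335 + 0\right) = -15734 - 353 \cdot 335 = -15734 - 118255 = -133989$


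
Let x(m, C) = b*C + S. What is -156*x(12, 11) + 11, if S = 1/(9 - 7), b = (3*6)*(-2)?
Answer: 61709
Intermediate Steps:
b = -36 (b = 18*(-2) = -36)
S = 1/2 ≈ 0.50000
x(m, C) = 1/2 - 36*C (x(m, C) = -36*C + 1/2 = 1/2 - 36*C)
-156*x(12, 11) + 11 = -156*(1/2 - 36*11) + 11 = -156*(1/2 - 396) + 11 = -156*(-791/2) + 11 = 61698 + 11 = 61709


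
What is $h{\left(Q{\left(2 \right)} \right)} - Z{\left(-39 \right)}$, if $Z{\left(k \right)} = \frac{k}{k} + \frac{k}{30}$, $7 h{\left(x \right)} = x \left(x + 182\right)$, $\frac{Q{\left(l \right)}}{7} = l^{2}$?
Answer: $\frac{8403}{10} \approx 840.3$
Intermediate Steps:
$Q{\left(l \right)} = 7 l^{2}$
$h{\left(x \right)} = \frac{x \left(182 + x\right)}{7}$ ($h{\left(x \right)} = \frac{x \left(x + 182\right)}{7} = \frac{x \left(182 + x\right)}{7}$)
$Z{\left(k \right)} = 1 + \frac{k}{30}$ ($Z{\left(k \right)} = 1 + k \frac{1}{30} = 1 + \frac{k}{30}$)
$h{\left(Q{\left(2 \right)} \right)} - Z{\left(-39 \right)} = \frac{7 \cdot 2^{2} \left(182 + 7 \cdot 2^{2}\right)}{7} - \left(1 + \frac{1}{30} \left(-39\right)\right) = \frac{7 \cdot 4 \left(182 + 7 \cdot 4\right)}{7} - \left(1 - \frac{13}{10}\right) = \frac{1}{7} \cdot 28 \left(182 + 28\right) - - \frac{3}{10} = \frac{1}{7} \cdot 28 \cdot 210 + \frac{3}{10} = 840 + \frac{3}{10} = \frac{8403}{10}$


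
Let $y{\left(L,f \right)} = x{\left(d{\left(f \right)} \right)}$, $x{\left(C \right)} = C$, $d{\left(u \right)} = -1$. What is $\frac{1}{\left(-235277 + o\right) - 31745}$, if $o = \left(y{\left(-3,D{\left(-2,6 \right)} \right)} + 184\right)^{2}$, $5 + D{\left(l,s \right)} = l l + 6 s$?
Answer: $- \frac{1}{233533} \approx -4.282 \cdot 10^{-6}$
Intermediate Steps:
$D{\left(l,s \right)} = -5 + l^{2} + 6 s$ ($D{\left(l,s \right)} = -5 + \left(l l + 6 s\right) = -5 + \left(l^{2} + 6 s\right) = -5 + l^{2} + 6 s$)
$y{\left(L,f \right)} = -1$
$o = 33489$ ($o = \left(-1 + 184\right)^{2} = 183^{2} = 33489$)
$\frac{1}{\left(-235277 + o\right) - 31745} = \frac{1}{\left(-235277 + 33489\right) - 31745} = \frac{1}{-201788 - 31745} = \frac{1}{-233533} = - \frac{1}{233533}$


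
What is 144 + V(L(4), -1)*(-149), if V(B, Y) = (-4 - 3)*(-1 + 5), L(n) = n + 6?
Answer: 4316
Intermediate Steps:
L(n) = 6 + n
V(B, Y) = -28 (V(B, Y) = -7*4 = -28)
144 + V(L(4), -1)*(-149) = 144 - 28*(-149) = 144 + 4172 = 4316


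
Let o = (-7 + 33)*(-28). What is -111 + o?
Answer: -839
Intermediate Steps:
o = -728 (o = 26*(-28) = -728)
-111 + o = -111 - 728 = -839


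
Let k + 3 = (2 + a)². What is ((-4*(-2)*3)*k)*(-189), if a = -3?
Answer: 9072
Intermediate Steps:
k = -2 (k = -3 + (2 - 3)² = -3 + (-1)² = -3 + 1 = -2)
((-4*(-2)*3)*k)*(-189) = ((-4*(-2)*3)*(-2))*(-189) = ((8*3)*(-2))*(-189) = (24*(-2))*(-189) = -48*(-189) = 9072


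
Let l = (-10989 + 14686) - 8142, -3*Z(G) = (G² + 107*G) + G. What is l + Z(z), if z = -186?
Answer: -9281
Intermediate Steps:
Z(G) = -36*G - G²/3 (Z(G) = -((G² + 107*G) + G)/3 = -(G² + 108*G)/3 = -36*G - G²/3)
l = -4445 (l = 3697 - 8142 = -4445)
l + Z(z) = -4445 - ⅓*(-186)*(108 - 186) = -4445 - ⅓*(-186)*(-78) = -4445 - 4836 = -9281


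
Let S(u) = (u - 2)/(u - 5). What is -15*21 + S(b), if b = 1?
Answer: -1259/4 ≈ -314.75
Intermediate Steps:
S(u) = (-2 + u)/(-5 + u)
-15*21 + S(b) = -15*21 + (-2 + 1)/(-5 + 1) = -315 - 1/(-4) = -315 - 1/4*(-1) = -315 + 1/4 = -1259/4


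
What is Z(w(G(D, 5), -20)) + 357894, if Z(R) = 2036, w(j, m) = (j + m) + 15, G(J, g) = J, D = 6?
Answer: 359930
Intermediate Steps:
w(j, m) = 15 + j + m
Z(w(G(D, 5), -20)) + 357894 = 2036 + 357894 = 359930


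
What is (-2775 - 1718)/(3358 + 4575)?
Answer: -4493/7933 ≈ -0.56637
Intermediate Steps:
(-2775 - 1718)/(3358 + 4575) = -4493/7933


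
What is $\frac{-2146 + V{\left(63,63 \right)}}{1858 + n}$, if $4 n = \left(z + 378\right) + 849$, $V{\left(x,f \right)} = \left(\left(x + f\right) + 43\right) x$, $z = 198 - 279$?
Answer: $\frac{17002}{4289} \approx 3.9641$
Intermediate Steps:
$z = -81$ ($z = 198 - 279 = -81$)
$V{\left(x,f \right)} = x \left(43 + f + x\right)$ ($V{\left(x,f \right)} = \left(\left(f + x\right) + 43\right) x = \left(43 + f + x\right) x = x \left(43 + f + x\right)$)
$n = \frac{573}{2}$ ($n = \frac{\left(-81 + 378\right) + 849}{4} = \frac{297 + 849}{4} = \frac{1}{4} \cdot 1146 = \frac{573}{2} \approx 286.5$)
$\frac{-2146 + V{\left(63,63 \right)}}{1858 + n} = \frac{-2146 + 63 \left(43 + 63 + 63\right)}{1858 + \frac{573}{2}} = \frac{-2146 + 63 \cdot 169}{\frac{4289}{2}} = \left(-2146 + 10647\right) \frac{2}{4289} = 8501 \cdot \frac{2}{4289} = \frac{17002}{4289}$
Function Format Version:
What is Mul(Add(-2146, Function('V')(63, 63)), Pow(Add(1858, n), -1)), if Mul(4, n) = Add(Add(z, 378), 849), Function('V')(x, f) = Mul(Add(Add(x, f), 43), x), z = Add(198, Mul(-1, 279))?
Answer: Rational(17002, 4289) ≈ 3.9641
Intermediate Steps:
z = -81 (z = Add(198, -279) = -81)
Function('V')(x, f) = Mul(x, Add(43, f, x)) (Function('V')(x, f) = Mul(Add(Add(f, x), 43), x) = Mul(Add(43, f, x), x) = Mul(x, Add(43, f, x)))
n = Rational(573, 2) (n = Mul(Rational(1, 4), Add(Add(-81, 378), 849)) = Mul(Rational(1, 4), Add(297, 849)) = Mul(Rational(1, 4), 1146) = Rational(573, 2) ≈ 286.50)
Mul(Add(-2146, Function('V')(63, 63)), Pow(Add(1858, n), -1)) = Mul(Add(-2146, Mul(63, Add(43, 63, 63))), Pow(Add(1858, Rational(573, 2)), -1)) = Mul(Add(-2146, Mul(63, 169)), Pow(Rational(4289, 2), -1)) = Mul(Add(-2146, 10647), Rational(2, 4289)) = Mul(8501, Rational(2, 4289)) = Rational(17002, 4289)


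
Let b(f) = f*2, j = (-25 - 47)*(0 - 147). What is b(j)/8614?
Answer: 10584/4307 ≈ 2.4574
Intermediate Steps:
j = 10584 (j = -72*(-147) = 10584)
b(f) = 2*f
b(j)/8614 = (2*10584)/8614 = 21168*(1/8614) = 10584/4307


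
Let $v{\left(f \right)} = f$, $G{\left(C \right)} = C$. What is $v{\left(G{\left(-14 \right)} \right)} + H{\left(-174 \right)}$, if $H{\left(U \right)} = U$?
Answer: $-188$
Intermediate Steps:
$v{\left(G{\left(-14 \right)} \right)} + H{\left(-174 \right)} = -14 - 174 = -188$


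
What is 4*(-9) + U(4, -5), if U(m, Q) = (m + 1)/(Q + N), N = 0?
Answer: -37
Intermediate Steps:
U(m, Q) = (1 + m)/Q (U(m, Q) = (m + 1)/(Q + 0) = (1 + m)/Q)
4*(-9) + U(4, -5) = 4*(-9) + (1 + 4)/(-5) = -36 - ⅕*5 = -36 - 1 = -37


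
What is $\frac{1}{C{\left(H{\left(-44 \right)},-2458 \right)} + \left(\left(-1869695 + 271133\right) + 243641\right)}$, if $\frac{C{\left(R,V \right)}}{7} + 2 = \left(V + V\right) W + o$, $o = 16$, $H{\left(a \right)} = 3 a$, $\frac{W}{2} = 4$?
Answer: $- \frac{1}{1630119} \approx -6.1345 \cdot 10^{-7}$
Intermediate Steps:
$W = 8$ ($W = 2 \cdot 4 = 8$)
$C{\left(R,V \right)} = 98 + 112 V$ ($C{\left(R,V \right)} = -14 + 7 \left(\left(V + V\right) 8 + 16\right) = -14 + 7 \left(2 V 8 + 16\right) = -14 + 7 \left(16 V + 16\right) = -14 + 7 \left(16 + 16 V\right) = -14 + \left(112 + 112 V\right) = 98 + 112 V$)
$\frac{1}{C{\left(H{\left(-44 \right)},-2458 \right)} + \left(\left(-1869695 + 271133\right) + 243641\right)} = \frac{1}{\left(98 + 112 \left(-2458\right)\right) + \left(\left(-1869695 + 271133\right) + 243641\right)} = \frac{1}{\left(98 - 275296\right) + \left(-1598562 + 243641\right)} = \frac{1}{-275198 - 1354921} = \frac{1}{-1630119} = - \frac{1}{1630119}$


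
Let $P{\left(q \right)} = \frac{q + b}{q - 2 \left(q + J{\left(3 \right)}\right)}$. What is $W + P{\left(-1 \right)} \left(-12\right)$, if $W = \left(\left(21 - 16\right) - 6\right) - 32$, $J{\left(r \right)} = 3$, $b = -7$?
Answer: $- \frac{261}{5} \approx -52.2$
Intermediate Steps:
$P{\left(q \right)} = \frac{-7 + q}{-6 - q}$ ($P{\left(q \right)} = \frac{q - 7}{q - 2 \left(q + 3\right)} = \frac{-7 + q}{q - 2 \left(3 + q\right)} = \frac{-7 + q}{q - \left(6 + 2 q\right)} = \frac{-7 + q}{-6 - q}$)
$W = -33$ ($W = \left(5 - 6\right) - 32 = -1 - 32 = -33$)
$W + P{\left(-1 \right)} \left(-12\right) = -33 + \frac{7 - -1}{6 - 1} \left(-12\right) = -33 + \frac{7 + 1}{5} \left(-12\right) = -33 + \frac{1}{5} \cdot 8 \left(-12\right) = -33 + \frac{8}{5} \left(-12\right) = -33 - \frac{96}{5} = - \frac{261}{5}$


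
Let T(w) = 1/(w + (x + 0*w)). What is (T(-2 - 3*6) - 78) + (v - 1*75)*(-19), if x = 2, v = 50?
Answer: 7145/18 ≈ 396.94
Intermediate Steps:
T(w) = 1/(2 + w) (T(w) = 1/(w + (2 + 0*w)) = 1/(w + (2 + 0)) = 1/(w + 2) = 1/(2 + w))
(T(-2 - 3*6) - 78) + (v - 1*75)*(-19) = (1/(2 + (-2 - 3*6)) - 78) + (50 - 1*75)*(-19) = (1/(2 + (-2 - 18)) - 78) + (50 - 75)*(-19) = (1/(2 - 20) - 78) - 25*(-19) = (1/(-18) - 78) + 475 = (-1/18 - 78) + 475 = -1405/18 + 475 = 7145/18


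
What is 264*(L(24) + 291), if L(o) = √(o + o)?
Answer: 76824 + 1056*√3 ≈ 78653.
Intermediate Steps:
L(o) = √2*√o (L(o) = √(2*o) = √2*√o)
264*(L(24) + 291) = 264*(√2*√24 + 291) = 264*(√2*(2*√6) + 291) = 264*(4*√3 + 291) = 264*(291 + 4*√3) = 76824 + 1056*√3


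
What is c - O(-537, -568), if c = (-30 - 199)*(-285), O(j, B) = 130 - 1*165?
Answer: 65300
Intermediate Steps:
O(j, B) = -35 (O(j, B) = 130 - 165 = -35)
c = 65265 (c = -229*(-285) = 65265)
c - O(-537, -568) = 65265 - 1*(-35) = 65265 + 35 = 65300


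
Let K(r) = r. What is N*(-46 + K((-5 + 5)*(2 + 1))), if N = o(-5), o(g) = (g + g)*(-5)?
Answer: -2300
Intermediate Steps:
o(g) = -10*g (o(g) = (2*g)*(-5) = -10*g)
N = 50 (N = -10*(-5) = 50)
N*(-46 + K((-5 + 5)*(2 + 1))) = 50*(-46 + (-5 + 5)*(2 + 1)) = 50*(-46 + 0*3) = 50*(-46 + 0) = 50*(-46) = -2300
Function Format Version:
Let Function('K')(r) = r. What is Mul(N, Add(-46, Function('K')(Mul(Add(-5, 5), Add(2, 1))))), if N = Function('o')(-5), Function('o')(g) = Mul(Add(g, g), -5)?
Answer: -2300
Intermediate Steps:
Function('o')(g) = Mul(-10, g) (Function('o')(g) = Mul(Mul(2, g), -5) = Mul(-10, g))
N = 50 (N = Mul(-10, -5) = 50)
Mul(N, Add(-46, Function('K')(Mul(Add(-5, 5), Add(2, 1))))) = Mul(50, Add(-46, Mul(Add(-5, 5), Add(2, 1)))) = Mul(50, Add(-46, Mul(0, 3))) = Mul(50, Add(-46, 0)) = Mul(50, -46) = -2300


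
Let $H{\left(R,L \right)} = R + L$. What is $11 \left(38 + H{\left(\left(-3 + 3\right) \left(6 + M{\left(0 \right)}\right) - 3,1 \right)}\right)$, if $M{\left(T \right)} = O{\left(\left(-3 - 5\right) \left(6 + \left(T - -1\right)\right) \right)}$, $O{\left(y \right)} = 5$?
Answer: $396$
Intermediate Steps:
$M{\left(T \right)} = 5$
$H{\left(R,L \right)} = L + R$
$11 \left(38 + H{\left(\left(-3 + 3\right) \left(6 + M{\left(0 \right)}\right) - 3,1 \right)}\right) = 11 \left(38 + \left(1 - \left(3 - \left(-3 + 3\right) \left(6 + 5\right)\right)\right)\right) = 11 \left(38 + \left(1 + \left(0 \cdot 11 - 3\right)\right)\right) = 11 \left(38 + \left(1 + \left(0 - 3\right)\right)\right) = 11 \left(38 + \left(1 - 3\right)\right) = 11 \left(38 - 2\right) = 11 \cdot 36 = 396$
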